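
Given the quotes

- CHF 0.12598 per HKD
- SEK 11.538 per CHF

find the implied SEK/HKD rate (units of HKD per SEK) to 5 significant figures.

1 SEK ÷ 11.538 = 0.0866701 CHF
0.0866701 CHF ÷ 0.12598 = 0.687967 HKD

SEK/HKD = 0.68797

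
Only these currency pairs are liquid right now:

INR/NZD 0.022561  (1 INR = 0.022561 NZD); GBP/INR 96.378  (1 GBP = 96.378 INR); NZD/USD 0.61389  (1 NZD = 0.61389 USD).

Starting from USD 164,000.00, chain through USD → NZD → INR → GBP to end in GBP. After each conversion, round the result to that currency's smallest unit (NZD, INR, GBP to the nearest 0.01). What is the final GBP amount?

GBP 122,861.85

USD 164,000.00 ÷ 0.61389 = NZD 267,148.84
NZD 267,148.84 ÷ 0.022561 = INR 11,841,179.03
INR 11,841,179.03 ÷ 96.378 = GBP 122,861.85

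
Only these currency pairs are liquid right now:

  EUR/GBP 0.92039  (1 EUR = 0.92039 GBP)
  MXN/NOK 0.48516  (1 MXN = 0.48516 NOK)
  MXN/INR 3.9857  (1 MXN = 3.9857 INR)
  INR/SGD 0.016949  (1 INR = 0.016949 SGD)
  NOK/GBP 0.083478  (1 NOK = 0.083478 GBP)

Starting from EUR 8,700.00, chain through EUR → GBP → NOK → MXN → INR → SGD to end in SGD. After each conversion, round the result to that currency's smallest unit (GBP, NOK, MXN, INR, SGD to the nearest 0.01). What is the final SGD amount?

SGD 13,356.19

EUR 8,700.00 × 0.92039 = GBP 8,007.39
GBP 8,007.39 ÷ 0.083478 = NOK 95,922.16
NOK 95,922.16 ÷ 0.48516 = MXN 197,712.42
MXN 197,712.42 × 3.9857 = INR 788,022.39
INR 788,022.39 × 0.016949 = SGD 13,356.19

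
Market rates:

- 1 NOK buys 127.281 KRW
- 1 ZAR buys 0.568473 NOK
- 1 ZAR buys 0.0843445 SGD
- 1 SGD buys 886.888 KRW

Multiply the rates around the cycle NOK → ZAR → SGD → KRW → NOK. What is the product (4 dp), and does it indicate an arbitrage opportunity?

1.0338 (arbitrage exists)

Around NOK → ZAR → SGD → KRW → NOK: 1 ÷ 0.568473 × 0.0843445 × 886.888 ÷ 127.281 = 1.033837
Product > 1; profitable direction is NOK → ZAR → SGD → KRW → NOK.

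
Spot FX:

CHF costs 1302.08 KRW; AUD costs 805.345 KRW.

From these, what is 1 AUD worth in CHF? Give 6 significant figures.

AUD/CHF = 0.618507

1 AUD × 805.345 = 805.345 KRW
805.345 KRW ÷ 1302.08 = 0.618507 CHF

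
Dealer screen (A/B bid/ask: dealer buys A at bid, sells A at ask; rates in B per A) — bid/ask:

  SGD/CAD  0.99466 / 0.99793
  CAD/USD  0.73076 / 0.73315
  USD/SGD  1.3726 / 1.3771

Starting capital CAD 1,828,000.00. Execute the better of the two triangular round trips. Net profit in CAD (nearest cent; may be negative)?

Best loop CAD → USD → SGD → CAD:
CAD 1,828,000.00 × 0.73076 (sell CAD at bid) = USD 1,335,829.28
USD 1,335,829.28 × 1.3726 (sell USD at bid) = SGD 1,833,559.27
SGD 1,833,559.27 × 0.99466 (sell SGD at bid) = CAD 1,823,768.06

Net result: CAD -4,231.94 (no profitable arbitrage after spreads)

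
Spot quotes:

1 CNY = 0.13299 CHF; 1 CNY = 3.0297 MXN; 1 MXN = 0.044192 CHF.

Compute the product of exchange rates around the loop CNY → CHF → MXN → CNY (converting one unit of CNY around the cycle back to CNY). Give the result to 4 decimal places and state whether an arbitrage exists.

0.9933 (arbitrage exists)

Around CNY → CHF → MXN → CNY: 1 × 0.13299 ÷ 0.044192 ÷ 3.0297 = 0.993289
Product < 1; profitable direction is CNY → MXN → CHF → CNY.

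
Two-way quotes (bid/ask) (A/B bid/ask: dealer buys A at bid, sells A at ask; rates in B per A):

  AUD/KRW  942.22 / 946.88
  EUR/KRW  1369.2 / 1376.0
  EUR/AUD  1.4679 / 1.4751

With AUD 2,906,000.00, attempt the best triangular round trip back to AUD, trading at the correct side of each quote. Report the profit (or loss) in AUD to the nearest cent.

Best loop AUD → KRW → EUR → AUD:
AUD 2,906,000.00 × 942.22 (sell AUD at bid) = KRW 2,738,091,320
KRW 2,738,091,320 ÷ 1376.0 (buy EUR at ask) = EUR 1,989,891.95
EUR 1,989,891.95 × 1.4679 (sell EUR at bid) = AUD 2,920,962.39

Net profit: AUD 14,962.39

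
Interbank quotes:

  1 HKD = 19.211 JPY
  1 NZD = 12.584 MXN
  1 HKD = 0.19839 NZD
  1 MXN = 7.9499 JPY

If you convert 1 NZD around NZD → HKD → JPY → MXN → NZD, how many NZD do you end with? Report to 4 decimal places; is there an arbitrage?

Around NZD → HKD → JPY → MXN → NZD: 1 ÷ 0.19839 × 19.211 ÷ 7.9499 ÷ 12.584 = 0.967943
Product < 1; profitable direction is NZD → MXN → JPY → HKD → NZD.

0.9679 (arbitrage exists)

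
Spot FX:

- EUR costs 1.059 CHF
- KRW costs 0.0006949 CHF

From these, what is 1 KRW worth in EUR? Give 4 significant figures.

1 KRW × 0.0006949 = 0.0006949 CHF
0.0006949 CHF ÷ 1.059 = 0.000656185 EUR

KRW/EUR = 0.0006562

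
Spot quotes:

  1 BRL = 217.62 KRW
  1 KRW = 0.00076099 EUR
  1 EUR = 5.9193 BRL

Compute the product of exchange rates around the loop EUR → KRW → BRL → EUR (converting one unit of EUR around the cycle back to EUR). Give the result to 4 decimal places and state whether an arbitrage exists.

Around EUR → KRW → BRL → EUR: 1 ÷ 0.00076099 ÷ 217.62 ÷ 5.9193 = 1.020121
Product > 1; profitable direction is EUR → KRW → BRL → EUR.

1.0201 (arbitrage exists)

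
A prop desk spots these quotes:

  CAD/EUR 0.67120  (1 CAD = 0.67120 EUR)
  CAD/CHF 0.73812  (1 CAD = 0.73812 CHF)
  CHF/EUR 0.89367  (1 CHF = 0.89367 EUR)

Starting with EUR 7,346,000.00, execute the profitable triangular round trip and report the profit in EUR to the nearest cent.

Profit: EUR 128,785.24

Profitable loop is EUR → CHF → CAD → EUR:
EUR 7,346,000.00 ÷ 0.89367 = CHF 8,220,036.48
CHF 8,220,036.48 ÷ 0.73812 = CAD 11,136,450.01
CAD 11,136,450.01 × 0.67120 = EUR 7,474,785.24
Profit = EUR 7,474,785.24 − EUR 7,346,000.00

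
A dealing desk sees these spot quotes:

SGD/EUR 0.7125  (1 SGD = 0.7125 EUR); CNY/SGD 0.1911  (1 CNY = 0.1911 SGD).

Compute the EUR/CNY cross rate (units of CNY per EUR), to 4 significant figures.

1 EUR ÷ 0.7125 = 1.40351 SGD
1.40351 SGD ÷ 0.1911 = 7.34437 CNY

EUR/CNY = 7.344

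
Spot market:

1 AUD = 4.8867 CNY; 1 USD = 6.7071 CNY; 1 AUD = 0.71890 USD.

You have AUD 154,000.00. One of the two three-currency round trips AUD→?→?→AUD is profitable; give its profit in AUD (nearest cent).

Profit: AUD 2,074.92

Profitable loop is AUD → CNY → USD → AUD:
AUD 154,000.00 × 4.8867 = CNY 752,551.80
CNY 752,551.80 ÷ 6.7071 = USD 112,202.26
USD 112,202.26 ÷ 0.71890 = AUD 156,074.92
Profit = AUD 156,074.92 − AUD 154,000.00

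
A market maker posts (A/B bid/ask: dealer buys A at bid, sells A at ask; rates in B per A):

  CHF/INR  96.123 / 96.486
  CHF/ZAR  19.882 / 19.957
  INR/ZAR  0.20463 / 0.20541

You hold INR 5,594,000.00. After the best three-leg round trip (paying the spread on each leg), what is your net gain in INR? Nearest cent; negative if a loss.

Best loop INR → CHF → ZAR → INR:
INR 5,594,000.00 ÷ 96.486 (buy CHF at ask) = CHF 57,977.32
CHF 57,977.32 × 19.882 (sell CHF at bid) = ZAR 1,152,705.14
ZAR 1,152,705.14 ÷ 0.20541 (buy INR at ask) = INR 5,611,728.44

Net profit: INR 17,728.44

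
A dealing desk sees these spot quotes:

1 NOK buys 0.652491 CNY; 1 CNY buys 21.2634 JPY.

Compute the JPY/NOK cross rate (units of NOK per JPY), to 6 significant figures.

JPY/NOK = 0.0720763

1 JPY ÷ 21.2634 = 0.0470292 CNY
0.0470292 CNY ÷ 0.652491 = 0.0720763 NOK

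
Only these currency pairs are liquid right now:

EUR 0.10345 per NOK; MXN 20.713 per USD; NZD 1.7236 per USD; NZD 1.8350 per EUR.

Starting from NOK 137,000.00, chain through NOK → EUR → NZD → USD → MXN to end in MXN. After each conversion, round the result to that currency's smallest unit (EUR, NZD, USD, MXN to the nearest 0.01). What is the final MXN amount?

NOK 137,000.00 × 0.10345 = EUR 14,172.65
EUR 14,172.65 × 1.8350 = NZD 26,006.81
NZD 26,006.81 ÷ 1.7236 = USD 15,088.66
USD 15,088.66 × 20.713 = MXN 312,531.41

MXN 312,531.41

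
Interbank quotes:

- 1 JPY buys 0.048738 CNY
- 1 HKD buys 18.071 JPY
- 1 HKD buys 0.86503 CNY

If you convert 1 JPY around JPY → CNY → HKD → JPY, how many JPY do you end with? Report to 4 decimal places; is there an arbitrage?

Around JPY → CNY → HKD → JPY: 1 × 0.048738 ÷ 0.86503 × 18.071 = 1.018166
Product > 1; profitable direction is JPY → CNY → HKD → JPY.

1.0182 (arbitrage exists)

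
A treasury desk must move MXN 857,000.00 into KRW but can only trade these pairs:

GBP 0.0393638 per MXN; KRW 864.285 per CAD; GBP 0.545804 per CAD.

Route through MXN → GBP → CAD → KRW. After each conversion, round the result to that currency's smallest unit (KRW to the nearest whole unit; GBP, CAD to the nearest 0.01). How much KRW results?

MXN 857,000.00 × 0.0393638 = GBP 33,734.78
GBP 33,734.78 ÷ 0.545804 = CAD 61,807.50
CAD 61,807.50 × 864.285 = KRW 53,419,295

KRW 53,419,295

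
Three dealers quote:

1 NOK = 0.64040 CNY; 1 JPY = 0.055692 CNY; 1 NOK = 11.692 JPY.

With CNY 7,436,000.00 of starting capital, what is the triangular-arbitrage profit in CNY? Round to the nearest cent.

Profit: CNY 124,833.58

Profitable loop is CNY → NOK → JPY → CNY:
CNY 7,436,000.00 ÷ 0.64040 = NOK 11,611,492.82
NOK 11,611,492.82 × 11.692 = JPY 135,761,574
JPY 135,761,574 × 0.055692 = CNY 7,560,833.58
Profit = CNY 7,560,833.58 − CNY 7,436,000.00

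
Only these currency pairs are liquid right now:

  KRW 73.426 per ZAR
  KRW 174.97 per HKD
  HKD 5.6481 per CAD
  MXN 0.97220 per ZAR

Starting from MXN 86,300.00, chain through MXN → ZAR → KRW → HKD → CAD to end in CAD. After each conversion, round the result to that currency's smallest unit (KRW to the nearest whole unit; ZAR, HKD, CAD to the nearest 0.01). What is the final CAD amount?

MXN 86,300.00 ÷ 0.97220 = ZAR 88,767.74
ZAR 88,767.74 × 73.426 = KRW 6,517,860
KRW 6,517,860 ÷ 174.97 = HKD 37,251.30
HKD 37,251.30 ÷ 5.6481 = CAD 6,595.37

CAD 6,595.37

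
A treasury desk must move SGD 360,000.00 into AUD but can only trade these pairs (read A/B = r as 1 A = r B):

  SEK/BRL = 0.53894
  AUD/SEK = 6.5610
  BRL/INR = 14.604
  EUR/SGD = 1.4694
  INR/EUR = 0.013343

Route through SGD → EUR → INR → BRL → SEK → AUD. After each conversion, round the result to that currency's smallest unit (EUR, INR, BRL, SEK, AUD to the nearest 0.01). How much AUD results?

SGD 360,000.00 ÷ 1.4694 = EUR 244,997.96
EUR 244,997.96 ÷ 0.013343 = INR 18,361,534.89
INR 18,361,534.89 ÷ 14.604 = BRL 1,257,294.91
BRL 1,257,294.91 ÷ 0.53894 = SEK 2,332,903.31
SEK 2,332,903.31 ÷ 6.5610 = AUD 355,571.30

AUD 355,571.30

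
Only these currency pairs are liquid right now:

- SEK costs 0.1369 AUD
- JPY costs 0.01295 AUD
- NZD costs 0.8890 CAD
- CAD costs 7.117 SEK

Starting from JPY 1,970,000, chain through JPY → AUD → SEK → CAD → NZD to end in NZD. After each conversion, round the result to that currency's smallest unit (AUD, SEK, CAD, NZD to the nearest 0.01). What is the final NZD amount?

NZD 29,453.28

JPY 1,970,000 × 0.01295 = AUD 25,511.50
AUD 25,511.50 ÷ 0.1369 = SEK 186,351.35
SEK 186,351.35 ÷ 7.117 = CAD 26,183.97
CAD 26,183.97 ÷ 0.8890 = NZD 29,453.28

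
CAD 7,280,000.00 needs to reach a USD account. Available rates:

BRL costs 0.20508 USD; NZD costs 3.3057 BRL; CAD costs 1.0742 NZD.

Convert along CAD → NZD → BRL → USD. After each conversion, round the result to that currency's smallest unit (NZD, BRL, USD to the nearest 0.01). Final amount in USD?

USD 5,301,555.03

CAD 7,280,000.00 × 1.0742 = NZD 7,820,176.00
NZD 7,820,176.00 × 3.3057 = BRL 25,851,155.80
BRL 25,851,155.80 × 0.20508 = USD 5,301,555.03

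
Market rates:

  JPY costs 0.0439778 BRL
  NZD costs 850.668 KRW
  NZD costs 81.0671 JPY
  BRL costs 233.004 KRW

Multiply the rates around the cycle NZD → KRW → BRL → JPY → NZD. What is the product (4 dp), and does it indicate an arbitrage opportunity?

1.0240 (arbitrage exists)

Around NZD → KRW → BRL → JPY → NZD: 1 × 850.668 ÷ 233.004 ÷ 0.0439778 ÷ 81.0671 = 1.024044
Product > 1; profitable direction is NZD → KRW → BRL → JPY → NZD.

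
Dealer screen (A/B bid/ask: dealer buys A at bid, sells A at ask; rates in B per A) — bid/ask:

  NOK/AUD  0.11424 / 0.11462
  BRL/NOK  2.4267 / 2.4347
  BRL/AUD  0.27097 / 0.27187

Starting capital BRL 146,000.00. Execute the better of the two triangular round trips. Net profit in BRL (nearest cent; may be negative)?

Best loop BRL → NOK → AUD → BRL:
BRL 146,000.00 × 2.4267 (sell BRL at bid) = NOK 354,298.20
NOK 354,298.20 × 0.11424 (sell NOK at bid) = AUD 40,475.03
AUD 40,475.03 ÷ 0.27187 (buy BRL at ask) = BRL 148,876.40

Net profit: BRL 2,876.40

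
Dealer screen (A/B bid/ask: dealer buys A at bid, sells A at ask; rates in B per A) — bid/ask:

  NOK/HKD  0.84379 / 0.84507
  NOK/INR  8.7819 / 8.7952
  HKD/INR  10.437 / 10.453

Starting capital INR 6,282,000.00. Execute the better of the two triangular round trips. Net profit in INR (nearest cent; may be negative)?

Best loop INR → NOK → HKD → INR:
INR 6,282,000.00 ÷ 8.7952 (buy NOK at ask) = NOK 714,253.23
NOK 714,253.23 × 0.84379 (sell NOK at bid) = HKD 602,679.73
HKD 602,679.73 × 10.437 (sell HKD at bid) = INR 6,290,168.36

Net profit: INR 8,168.36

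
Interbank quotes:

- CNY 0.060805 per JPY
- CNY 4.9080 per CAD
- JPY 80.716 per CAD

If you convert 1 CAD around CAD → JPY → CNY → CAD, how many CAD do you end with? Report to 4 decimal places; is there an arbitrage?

Around CAD → JPY → CNY → CAD: 1 × 80.716 × 0.060805 ÷ 4.9080 = 0.999987
Product ≈ 1 (deviation 0.001%, within rounding noise).

1.0000 (no arbitrage)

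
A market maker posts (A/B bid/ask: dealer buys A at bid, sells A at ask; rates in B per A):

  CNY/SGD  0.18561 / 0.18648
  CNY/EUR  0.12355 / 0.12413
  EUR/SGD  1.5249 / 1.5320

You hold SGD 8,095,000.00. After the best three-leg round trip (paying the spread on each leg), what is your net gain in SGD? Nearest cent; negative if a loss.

Net profit: SGD 83,406.76

Best loop SGD → CNY → EUR → SGD:
SGD 8,095,000.00 ÷ 0.18648 (buy CNY at ask) = CNY 43,409,480.91
CNY 43,409,480.91 × 0.12355 (sell CNY at bid) = EUR 5,363,241.37
EUR 5,363,241.37 × 1.5249 (sell EUR at bid) = SGD 8,178,406.76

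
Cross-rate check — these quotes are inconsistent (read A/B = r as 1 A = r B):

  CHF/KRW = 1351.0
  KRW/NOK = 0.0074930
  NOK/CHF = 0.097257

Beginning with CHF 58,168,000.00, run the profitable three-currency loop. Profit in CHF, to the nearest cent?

Profit: CHF 913,590.87

Profitable loop is CHF → NOK → KRW → CHF:
CHF 58,168,000.00 ÷ 0.097257 = NOK 598,085,484.85
NOK 598,085,484.85 ÷ 0.0074930 = KRW 79,819,229,261
KRW 79,819,229,261 ÷ 1351.0 = CHF 59,081,590.87
Profit = CHF 59,081,590.87 − CHF 58,168,000.00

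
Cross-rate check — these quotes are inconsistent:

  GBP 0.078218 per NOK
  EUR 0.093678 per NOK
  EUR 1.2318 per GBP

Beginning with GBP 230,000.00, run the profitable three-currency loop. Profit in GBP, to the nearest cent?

Profitable loop is GBP → EUR → NOK → GBP:
GBP 230,000.00 × 1.2318 = EUR 283,314.00
EUR 283,314.00 ÷ 0.093678 = NOK 3,024,338.69
NOK 3,024,338.69 × 0.078218 = GBP 236,557.72
Profit = GBP 236,557.72 − GBP 230,000.00

Profit: GBP 6,557.72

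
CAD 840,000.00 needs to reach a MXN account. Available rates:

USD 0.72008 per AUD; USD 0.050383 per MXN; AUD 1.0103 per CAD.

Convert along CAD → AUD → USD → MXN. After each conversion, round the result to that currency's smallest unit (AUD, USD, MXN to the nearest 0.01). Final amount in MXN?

CAD 840,000.00 × 1.0103 = AUD 848,652.00
AUD 848,652.00 × 0.72008 = USD 611,097.33
USD 611,097.33 ÷ 0.050383 = MXN 12,129,038.17

MXN 12,129,038.17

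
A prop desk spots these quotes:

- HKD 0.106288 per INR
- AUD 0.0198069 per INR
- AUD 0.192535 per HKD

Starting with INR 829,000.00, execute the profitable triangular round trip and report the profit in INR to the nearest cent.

Profit: INR 27,509.03

Profitable loop is INR → HKD → AUD → INR:
INR 829,000.00 × 0.106288 = HKD 88,112.75
HKD 88,112.75 × 0.192535 = AUD 16,964.79
AUD 16,964.79 ÷ 0.0198069 = INR 856,509.03
Profit = INR 856,509.03 − INR 829,000.00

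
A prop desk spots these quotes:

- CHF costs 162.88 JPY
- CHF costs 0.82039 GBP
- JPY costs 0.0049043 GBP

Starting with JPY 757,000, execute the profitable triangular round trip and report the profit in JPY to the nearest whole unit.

Profit: JPY 20,448

Profitable loop is JPY → CHF → GBP → JPY:
JPY 757,000 ÷ 162.88 = CHF 4,647.59
CHF 4,647.59 × 0.82039 = GBP 3,812.84
GBP 3,812.84 ÷ 0.0049043 = JPY 777,448
Profit = JPY 777,448 − JPY 757,000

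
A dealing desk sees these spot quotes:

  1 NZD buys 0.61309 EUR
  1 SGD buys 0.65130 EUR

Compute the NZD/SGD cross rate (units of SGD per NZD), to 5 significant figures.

NZD/SGD = 0.94133

1 NZD × 0.61309 = 0.61309 EUR
0.61309 EUR ÷ 0.65130 = 0.941333 SGD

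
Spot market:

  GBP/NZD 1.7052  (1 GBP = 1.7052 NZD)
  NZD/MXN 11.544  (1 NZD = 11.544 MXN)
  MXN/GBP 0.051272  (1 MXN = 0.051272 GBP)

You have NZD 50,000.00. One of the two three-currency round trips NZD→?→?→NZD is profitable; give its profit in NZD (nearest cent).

Profitable loop is NZD → MXN → GBP → NZD:
NZD 50,000.00 × 11.544 = MXN 577,200.00
MXN 577,200.00 × 0.051272 = GBP 29,594.20
GBP 29,594.20 × 1.7052 = NZD 50,464.03
Profit = NZD 50,464.03 − NZD 50,000.00

Profit: NZD 464.03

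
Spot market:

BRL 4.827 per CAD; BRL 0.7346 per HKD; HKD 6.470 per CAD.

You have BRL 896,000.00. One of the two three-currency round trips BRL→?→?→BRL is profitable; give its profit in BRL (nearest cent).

Profitable loop is BRL → HKD → CAD → BRL:
BRL 896,000.00 ÷ 0.7346 = HKD 1,219,711.41
HKD 1,219,711.41 ÷ 6.470 = CAD 188,517.99
CAD 188,517.99 × 4.827 = BRL 909,976.35
Profit = BRL 909,976.35 − BRL 896,000.00

Profit: BRL 13,976.35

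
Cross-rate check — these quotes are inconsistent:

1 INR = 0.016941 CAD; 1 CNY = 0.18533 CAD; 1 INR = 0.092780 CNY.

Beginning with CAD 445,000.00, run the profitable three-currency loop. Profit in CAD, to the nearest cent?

Profitable loop is CAD → INR → CNY → CAD:
CAD 445,000.00 ÷ 0.016941 = INR 26,267,634.73
INR 26,267,634.73 × 0.092780 = CNY 2,437,111.15
CNY 2,437,111.15 × 0.18533 = CAD 451,669.81
Profit = CAD 451,669.81 − CAD 445,000.00

Profit: CAD 6,669.81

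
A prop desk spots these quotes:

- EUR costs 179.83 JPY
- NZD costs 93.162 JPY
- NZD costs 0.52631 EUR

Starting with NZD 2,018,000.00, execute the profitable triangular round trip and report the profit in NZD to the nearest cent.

Profit: NZD 32,152.30

Profitable loop is NZD → EUR → JPY → NZD:
NZD 2,018,000.00 × 0.52631 = EUR 1,062,093.58
EUR 1,062,093.58 × 179.83 = JPY 190,996,288
JPY 190,996,288 ÷ 93.162 = NZD 2,050,152.30
Profit = NZD 2,050,152.30 − NZD 2,018,000.00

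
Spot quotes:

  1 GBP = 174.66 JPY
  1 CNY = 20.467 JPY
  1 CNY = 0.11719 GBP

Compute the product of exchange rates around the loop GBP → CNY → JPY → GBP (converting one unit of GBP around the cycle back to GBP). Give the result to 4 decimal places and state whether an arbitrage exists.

0.9999 (no arbitrage)

Around GBP → CNY → JPY → GBP: 1 ÷ 0.11719 × 20.467 ÷ 174.66 = 0.999931
Product ≈ 1 (deviation 0.007%, within rounding noise).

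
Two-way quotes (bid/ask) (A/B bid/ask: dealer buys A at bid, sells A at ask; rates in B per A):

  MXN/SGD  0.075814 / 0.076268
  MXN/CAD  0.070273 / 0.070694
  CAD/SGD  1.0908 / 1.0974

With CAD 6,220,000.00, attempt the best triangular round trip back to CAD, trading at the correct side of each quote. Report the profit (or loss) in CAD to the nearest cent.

Net profit: CAD 31,462.79

Best loop CAD → SGD → MXN → CAD:
CAD 6,220,000.00 × 1.0908 (sell CAD at bid) = SGD 6,784,776.00
SGD 6,784,776.00 ÷ 0.076268 (buy MXN at ask) = MXN 88,959,668.54
MXN 88,959,668.54 × 0.070273 (sell MXN at bid) = CAD 6,251,462.79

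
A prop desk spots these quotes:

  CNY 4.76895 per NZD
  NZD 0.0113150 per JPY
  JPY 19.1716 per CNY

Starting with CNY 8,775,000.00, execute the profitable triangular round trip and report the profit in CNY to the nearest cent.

Profitable loop is CNY → JPY → NZD → CNY:
CNY 8,775,000.00 × 19.1716 = JPY 168,230,790
JPY 168,230,790 × 0.0113150 = NZD 1,903,531.39
NZD 1,903,531.39 × 4.76895 = CNY 9,077,846.02
Profit = CNY 9,077,846.02 − CNY 8,775,000.00

Profit: CNY 302,846.02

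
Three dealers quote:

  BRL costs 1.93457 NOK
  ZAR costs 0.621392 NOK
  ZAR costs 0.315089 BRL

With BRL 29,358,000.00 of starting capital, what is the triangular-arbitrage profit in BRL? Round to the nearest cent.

Profitable loop is BRL → ZAR → NOK → BRL:
BRL 29,358,000.00 ÷ 0.315089 = ZAR 93,173,674.74
ZAR 93,173,674.74 × 0.621392 = NOK 57,897,376.09
NOK 57,897,376.09 ÷ 1.93457 = BRL 29,927,775.21
Profit = BRL 29,927,775.21 − BRL 29,358,000.00

Profit: BRL 569,775.21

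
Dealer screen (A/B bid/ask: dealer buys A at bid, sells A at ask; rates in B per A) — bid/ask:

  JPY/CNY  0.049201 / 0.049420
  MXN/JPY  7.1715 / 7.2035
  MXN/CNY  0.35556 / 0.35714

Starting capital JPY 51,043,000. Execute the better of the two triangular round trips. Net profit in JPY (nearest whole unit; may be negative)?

Best loop JPY → MXN → CNY → JPY:
JPY 51,043,000 ÷ 7.2035 (buy MXN at ask) = MXN 7,085,861.04
MXN 7,085,861.04 × 0.35556 (sell MXN at bid) = CNY 2,519,448.75
CNY 2,519,448.75 ÷ 0.049420 (buy JPY at ask) = JPY 50,980,347

Net result: JPY -62,653 (no profitable arbitrage after spreads)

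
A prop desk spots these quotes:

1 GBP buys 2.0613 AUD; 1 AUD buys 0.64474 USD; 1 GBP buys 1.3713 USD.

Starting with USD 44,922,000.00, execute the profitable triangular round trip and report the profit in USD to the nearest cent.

Profitable loop is USD → AUD → GBP → USD:
USD 44,922,000.00 ÷ 0.64474 = AUD 69,674,597.51
AUD 69,674,597.51 ÷ 2.0613 = GBP 33,801,289.24
GBP 33,801,289.24 × 1.3713 = USD 46,351,707.94
Profit = USD 46,351,707.94 − USD 44,922,000.00

Profit: USD 1,429,707.94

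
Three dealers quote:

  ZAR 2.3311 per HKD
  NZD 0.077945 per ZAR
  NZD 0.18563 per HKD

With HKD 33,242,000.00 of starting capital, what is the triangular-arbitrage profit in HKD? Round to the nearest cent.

Profitable loop is HKD → NZD → ZAR → HKD:
HKD 33,242,000.00 × 0.18563 = NZD 6,170,712.46
NZD 6,170,712.46 ÷ 0.077945 = ZAR 79,167,521.46
ZAR 79,167,521.46 ÷ 2.3311 = HKD 33,961,443.72
Profit = HKD 33,961,443.72 − HKD 33,242,000.00

Profit: HKD 719,443.72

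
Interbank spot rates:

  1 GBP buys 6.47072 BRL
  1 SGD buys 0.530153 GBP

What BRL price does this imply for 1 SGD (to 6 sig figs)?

SGD/BRL = 3.43047

1 SGD × 0.530153 = 0.530153 GBP
0.530153 GBP × 6.47072 = 3.43047 BRL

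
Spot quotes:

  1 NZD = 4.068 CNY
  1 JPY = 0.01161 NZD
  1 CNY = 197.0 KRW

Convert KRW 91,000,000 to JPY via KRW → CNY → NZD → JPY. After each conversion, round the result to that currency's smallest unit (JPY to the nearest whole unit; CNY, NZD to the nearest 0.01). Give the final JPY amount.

JPY 9,780,521

KRW 91,000,000 ÷ 197.0 = CNY 461,928.93
CNY 461,928.93 ÷ 4.068 = NZD 113,551.85
NZD 113,551.85 ÷ 0.01161 = JPY 9,780,521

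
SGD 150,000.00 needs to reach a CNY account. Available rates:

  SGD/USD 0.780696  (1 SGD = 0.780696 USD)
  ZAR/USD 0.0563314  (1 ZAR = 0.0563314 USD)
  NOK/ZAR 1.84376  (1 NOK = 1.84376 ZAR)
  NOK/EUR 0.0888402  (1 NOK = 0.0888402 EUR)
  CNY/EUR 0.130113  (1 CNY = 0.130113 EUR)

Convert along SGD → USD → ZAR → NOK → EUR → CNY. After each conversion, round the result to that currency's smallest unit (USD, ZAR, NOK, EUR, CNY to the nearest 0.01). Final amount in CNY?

SGD 150,000.00 × 0.780696 = USD 117,104.40
USD 117,104.40 ÷ 0.0563314 = ZAR 2,078,847.68
ZAR 2,078,847.68 ÷ 1.84376 = NOK 1,127,504.49
NOK 1,127,504.49 × 0.0888402 = EUR 100,167.72
EUR 100,167.72 ÷ 0.130113 = CNY 769,851.74

CNY 769,851.74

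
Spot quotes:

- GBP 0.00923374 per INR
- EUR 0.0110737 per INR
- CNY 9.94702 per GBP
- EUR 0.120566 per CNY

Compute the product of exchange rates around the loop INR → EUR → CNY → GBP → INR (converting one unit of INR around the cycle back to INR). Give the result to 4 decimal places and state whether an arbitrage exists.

Around INR → EUR → CNY → GBP → INR: 1 × 0.0110737 ÷ 0.120566 ÷ 9.94702 ÷ 0.00923374 = 0.999994
Product ≈ 1 (deviation 0.001%, within rounding noise).

1.0000 (no arbitrage)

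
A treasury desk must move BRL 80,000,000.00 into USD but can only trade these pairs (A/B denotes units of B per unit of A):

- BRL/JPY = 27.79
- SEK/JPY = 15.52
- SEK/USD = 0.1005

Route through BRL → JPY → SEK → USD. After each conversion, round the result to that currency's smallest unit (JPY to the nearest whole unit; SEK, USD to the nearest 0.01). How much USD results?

BRL 80,000,000.00 × 27.79 = JPY 2,223,200,000
JPY 2,223,200,000 ÷ 15.52 = SEK 143,247,422.68
SEK 143,247,422.68 × 0.1005 = USD 14,396,365.98

USD 14,396,365.98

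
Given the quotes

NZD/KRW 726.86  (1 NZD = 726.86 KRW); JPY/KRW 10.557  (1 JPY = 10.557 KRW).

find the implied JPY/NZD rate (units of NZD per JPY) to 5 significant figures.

JPY/NZD = 0.014524

1 JPY × 10.557 = 10.557 KRW
10.557 KRW ÷ 726.86 = 0.0145241 NZD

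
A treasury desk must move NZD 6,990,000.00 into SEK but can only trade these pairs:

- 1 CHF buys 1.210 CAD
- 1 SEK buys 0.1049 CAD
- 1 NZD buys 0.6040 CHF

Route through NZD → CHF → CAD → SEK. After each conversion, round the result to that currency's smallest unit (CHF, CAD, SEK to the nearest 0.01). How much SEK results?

SEK 48,699,443.28

NZD 6,990,000.00 × 0.6040 = CHF 4,221,960.00
CHF 4,221,960.00 × 1.210 = CAD 5,108,571.60
CAD 5,108,571.60 ÷ 0.1049 = SEK 48,699,443.28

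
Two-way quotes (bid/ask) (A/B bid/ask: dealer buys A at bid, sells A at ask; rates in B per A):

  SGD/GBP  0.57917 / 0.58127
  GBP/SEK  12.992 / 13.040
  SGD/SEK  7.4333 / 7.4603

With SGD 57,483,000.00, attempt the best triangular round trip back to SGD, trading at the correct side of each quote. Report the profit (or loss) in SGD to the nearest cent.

Best loop SGD → GBP → SEK → SGD:
SGD 57,483,000.00 × 0.57917 (sell SGD at bid) = GBP 33,292,429.11
GBP 33,292,429.11 × 12.992 (sell GBP at bid) = SEK 432,535,239.00
SEK 432,535,239.00 ÷ 7.4603 (buy SGD at ask) = SGD 57,978,263.47

Net profit: SGD 495,263.47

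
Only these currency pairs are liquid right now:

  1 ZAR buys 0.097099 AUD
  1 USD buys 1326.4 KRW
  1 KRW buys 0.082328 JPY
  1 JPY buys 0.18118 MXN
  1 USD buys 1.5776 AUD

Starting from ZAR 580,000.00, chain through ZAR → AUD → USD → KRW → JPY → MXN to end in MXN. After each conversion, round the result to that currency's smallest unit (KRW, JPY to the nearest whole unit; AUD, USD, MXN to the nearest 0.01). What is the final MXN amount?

ZAR 580,000.00 × 0.097099 = AUD 56,317.42
AUD 56,317.42 ÷ 1.5776 = USD 35,698.16
USD 35,698.16 × 1326.4 = KRW 47,350,039
KRW 47,350,039 × 0.082328 = JPY 3,898,234
JPY 3,898,234 × 0.18118 = MXN 706,282.04

MXN 706,282.04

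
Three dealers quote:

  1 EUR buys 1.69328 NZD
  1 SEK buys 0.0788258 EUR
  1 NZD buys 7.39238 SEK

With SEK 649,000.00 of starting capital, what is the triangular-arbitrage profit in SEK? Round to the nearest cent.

Profit: SEK 8,753.62

Profitable loop is SEK → NZD → EUR → SEK:
SEK 649,000.00 ÷ 7.39238 = NZD 87,793.11
NZD 87,793.11 ÷ 1.69328 = EUR 51,847.96
EUR 51,847.96 ÷ 0.0788258 = SEK 657,753.62
Profit = SEK 657,753.62 − SEK 649,000.00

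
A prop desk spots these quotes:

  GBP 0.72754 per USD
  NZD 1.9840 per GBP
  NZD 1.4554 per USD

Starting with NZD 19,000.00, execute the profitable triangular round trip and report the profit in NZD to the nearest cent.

Profit: NZD 157.44

Profitable loop is NZD → GBP → USD → NZD:
NZD 19,000.00 ÷ 1.9840 = GBP 9,576.61
GBP 9,576.61 ÷ 0.72754 = USD 13,163.01
USD 13,163.01 × 1.4554 = NZD 19,157.44
Profit = NZD 19,157.44 − NZD 19,000.00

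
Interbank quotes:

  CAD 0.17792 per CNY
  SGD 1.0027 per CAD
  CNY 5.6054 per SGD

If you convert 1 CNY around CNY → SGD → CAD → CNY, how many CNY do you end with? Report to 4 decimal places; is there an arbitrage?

1.0000 (no arbitrage)

Around CNY → SGD → CAD → CNY: 1 ÷ 5.6054 ÷ 1.0027 ÷ 0.17792 = 0.999994
Product ≈ 1 (deviation 0.001%, within rounding noise).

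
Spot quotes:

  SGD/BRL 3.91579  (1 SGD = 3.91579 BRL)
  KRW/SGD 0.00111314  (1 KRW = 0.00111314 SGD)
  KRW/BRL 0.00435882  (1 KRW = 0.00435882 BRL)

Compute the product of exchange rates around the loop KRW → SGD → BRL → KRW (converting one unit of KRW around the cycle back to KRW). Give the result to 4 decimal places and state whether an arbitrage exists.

Around KRW → SGD → BRL → KRW: 1 × 0.00111314 × 3.91579 ÷ 0.00435882 = 1.000001
Product ≈ 1 (deviation 0.000%, within rounding noise).

1.0000 (no arbitrage)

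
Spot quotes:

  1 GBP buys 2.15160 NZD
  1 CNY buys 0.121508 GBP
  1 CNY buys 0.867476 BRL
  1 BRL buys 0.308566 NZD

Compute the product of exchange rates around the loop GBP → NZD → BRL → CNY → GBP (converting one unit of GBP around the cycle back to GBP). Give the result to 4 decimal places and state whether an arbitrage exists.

Around GBP → NZD → BRL → CNY → GBP: 1 × 2.15160 ÷ 0.308566 ÷ 0.867476 × 0.121508 = 0.976699
Product < 1; profitable direction is GBP → CNY → BRL → NZD → GBP.

0.9767 (arbitrage exists)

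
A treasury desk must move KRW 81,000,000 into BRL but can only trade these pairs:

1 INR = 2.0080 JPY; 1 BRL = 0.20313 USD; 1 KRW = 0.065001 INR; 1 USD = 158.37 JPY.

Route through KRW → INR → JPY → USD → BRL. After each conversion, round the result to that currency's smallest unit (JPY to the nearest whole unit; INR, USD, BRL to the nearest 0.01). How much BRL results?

BRL 328,641.02

KRW 81,000,000 × 0.065001 = INR 5,265,081.00
INR 5,265,081.00 × 2.0080 = JPY 10,572,283
JPY 10,572,283 ÷ 158.37 = USD 66,756.85
USD 66,756.85 ÷ 0.20313 = BRL 328,641.02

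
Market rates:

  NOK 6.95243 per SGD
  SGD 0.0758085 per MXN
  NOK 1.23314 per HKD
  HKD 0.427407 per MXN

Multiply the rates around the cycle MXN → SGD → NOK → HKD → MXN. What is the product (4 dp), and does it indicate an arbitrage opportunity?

Around MXN → SGD → NOK → HKD → MXN: 1 × 0.0758085 × 6.95243 ÷ 1.23314 ÷ 0.427407 = 1.000001
Product ≈ 1 (deviation 0.000%, within rounding noise).

1.0000 (no arbitrage)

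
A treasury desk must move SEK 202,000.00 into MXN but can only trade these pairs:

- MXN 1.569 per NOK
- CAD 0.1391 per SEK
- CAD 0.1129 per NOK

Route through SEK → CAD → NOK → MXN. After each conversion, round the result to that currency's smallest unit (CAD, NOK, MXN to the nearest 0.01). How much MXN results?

MXN 390,487.82

SEK 202,000.00 × 0.1391 = CAD 28,098.20
CAD 28,098.20 ÷ 0.1129 = NOK 248,876.88
NOK 248,876.88 × 1.569 = MXN 390,487.82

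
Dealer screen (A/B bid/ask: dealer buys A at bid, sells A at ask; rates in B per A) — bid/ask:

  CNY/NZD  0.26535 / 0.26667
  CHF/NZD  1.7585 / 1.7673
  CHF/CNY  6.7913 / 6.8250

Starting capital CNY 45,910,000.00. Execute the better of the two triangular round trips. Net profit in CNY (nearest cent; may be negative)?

Best loop CNY → NZD → CHF → CNY:
CNY 45,910,000.00 × 0.26535 (sell CNY at bid) = NZD 12,182,218.50
NZD 12,182,218.50 ÷ 1.7673 (buy CHF at ask) = CHF 6,893,124.26
CHF 6,893,124.26 × 6.7913 (sell CHF at bid) = CNY 46,813,274.77

Net profit: CNY 903,274.77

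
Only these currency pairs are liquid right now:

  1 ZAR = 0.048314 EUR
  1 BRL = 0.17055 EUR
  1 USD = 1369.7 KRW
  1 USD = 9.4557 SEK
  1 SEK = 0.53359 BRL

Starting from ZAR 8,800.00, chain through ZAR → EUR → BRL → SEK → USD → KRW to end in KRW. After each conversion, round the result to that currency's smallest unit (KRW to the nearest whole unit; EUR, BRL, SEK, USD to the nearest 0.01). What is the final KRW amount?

ZAR 8,800.00 × 0.048314 = EUR 425.16
EUR 425.16 ÷ 0.17055 = BRL 2,492.88
BRL 2,492.88 ÷ 0.53359 = SEK 4,671.90
SEK 4,671.90 ÷ 9.4557 = USD 494.08
USD 494.08 × 1369.7 = KRW 676,741

KRW 676,741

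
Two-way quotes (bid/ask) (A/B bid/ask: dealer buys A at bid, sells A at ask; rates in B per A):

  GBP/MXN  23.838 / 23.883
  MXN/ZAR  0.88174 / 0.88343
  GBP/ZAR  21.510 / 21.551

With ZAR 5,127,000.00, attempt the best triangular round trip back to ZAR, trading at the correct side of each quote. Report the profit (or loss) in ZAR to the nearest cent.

Net profit: ZAR 99,882.12

Best loop ZAR → MXN → GBP → ZAR:
ZAR 5,127,000.00 ÷ 0.88343 (buy MXN at ask) = MXN 5,803,515.84
MXN 5,803,515.84 ÷ 23.883 (buy GBP at ask) = GBP 242,997.77
GBP 242,997.77 × 21.510 (sell GBP at bid) = ZAR 5,226,882.12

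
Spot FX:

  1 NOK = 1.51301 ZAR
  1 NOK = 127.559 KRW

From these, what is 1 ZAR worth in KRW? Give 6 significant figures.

1 ZAR ÷ 1.51301 = 0.660934 NOK
0.660934 NOK × 127.559 = 84.3081 KRW

ZAR/KRW = 84.3081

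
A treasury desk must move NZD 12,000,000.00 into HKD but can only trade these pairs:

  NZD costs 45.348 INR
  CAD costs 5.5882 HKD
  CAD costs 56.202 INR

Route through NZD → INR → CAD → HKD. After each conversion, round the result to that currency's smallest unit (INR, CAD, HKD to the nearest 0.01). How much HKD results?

HKD 54,107,759.91

NZD 12,000,000.00 × 45.348 = INR 544,176,000.00
INR 544,176,000.00 ÷ 56.202 = CAD 9,682,502.40
CAD 9,682,502.40 × 5.5882 = HKD 54,107,759.91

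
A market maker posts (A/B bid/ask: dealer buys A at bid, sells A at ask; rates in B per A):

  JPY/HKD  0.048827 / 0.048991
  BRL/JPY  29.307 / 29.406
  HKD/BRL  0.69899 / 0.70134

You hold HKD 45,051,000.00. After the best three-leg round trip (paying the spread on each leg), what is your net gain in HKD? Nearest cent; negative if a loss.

Best loop HKD → BRL → JPY → HKD:
HKD 45,051,000.00 × 0.69899 (sell HKD at bid) = BRL 31,490,198.49
BRL 31,490,198.49 × 29.307 (sell BRL at bid) = JPY 922,883,247
JPY 922,883,247 × 0.048827 (sell JPY at bid) = HKD 45,061,620.31

Net profit: HKD 10,620.31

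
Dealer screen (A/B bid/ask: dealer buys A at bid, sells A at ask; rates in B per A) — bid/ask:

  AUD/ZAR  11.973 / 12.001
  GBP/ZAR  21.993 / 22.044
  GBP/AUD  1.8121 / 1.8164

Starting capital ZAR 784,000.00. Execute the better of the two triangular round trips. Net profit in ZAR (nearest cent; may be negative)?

Best loop ZAR → AUD → GBP → ZAR:
ZAR 784,000.00 ÷ 12.001 (buy AUD at ask) = AUD 65,327.89
AUD 65,327.89 ÷ 1.8164 (buy GBP at ask) = GBP 35,965.59
GBP 35,965.59 × 21.993 (sell GBP at bid) = ZAR 790,991.12

Net profit: ZAR 6,991.12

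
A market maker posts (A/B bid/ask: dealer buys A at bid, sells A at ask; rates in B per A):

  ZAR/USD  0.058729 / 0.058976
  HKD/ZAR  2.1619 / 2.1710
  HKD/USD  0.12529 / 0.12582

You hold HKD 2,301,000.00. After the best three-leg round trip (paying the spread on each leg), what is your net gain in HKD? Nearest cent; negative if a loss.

Best loop HKD → ZAR → USD → HKD:
HKD 2,301,000.00 × 2.1619 (sell HKD at bid) = ZAR 4,974,531.90
ZAR 4,974,531.90 × 0.058729 (sell ZAR at bid) = USD 292,149.28
USD 292,149.28 ÷ 0.12582 (buy HKD at ask) = HKD 2,321,962.20

Net profit: HKD 20,962.20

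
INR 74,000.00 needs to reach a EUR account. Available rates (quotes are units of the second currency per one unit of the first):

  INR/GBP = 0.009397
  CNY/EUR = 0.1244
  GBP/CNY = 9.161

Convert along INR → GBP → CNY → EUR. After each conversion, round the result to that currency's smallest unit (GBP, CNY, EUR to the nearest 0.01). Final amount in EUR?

INR 74,000.00 × 0.009397 = GBP 695.38
GBP 695.38 × 9.161 = CNY 6,370.38
CNY 6,370.38 × 0.1244 = EUR 792.48

EUR 792.48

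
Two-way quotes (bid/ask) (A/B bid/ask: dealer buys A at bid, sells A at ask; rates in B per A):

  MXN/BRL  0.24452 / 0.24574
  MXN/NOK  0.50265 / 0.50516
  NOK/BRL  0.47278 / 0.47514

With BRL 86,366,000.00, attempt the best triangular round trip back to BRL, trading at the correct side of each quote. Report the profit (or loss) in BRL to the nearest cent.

Best loop BRL → NOK → MXN → BRL:
BRL 86,366,000.00 ÷ 0.47514 (buy NOK at ask) = NOK 181,769,583.70
NOK 181,769,583.70 ÷ 0.50516 (buy MXN at ask) = MXN 359,825,765.50
MXN 359,825,765.50 × 0.24452 (sell MXN at bid) = BRL 87,984,596.18

Net profit: BRL 1,618,596.18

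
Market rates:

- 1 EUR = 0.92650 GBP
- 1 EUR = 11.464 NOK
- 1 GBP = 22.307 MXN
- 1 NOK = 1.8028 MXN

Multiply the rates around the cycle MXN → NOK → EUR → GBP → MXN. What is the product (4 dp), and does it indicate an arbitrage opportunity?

1.0000 (no arbitrage)

Around MXN → NOK → EUR → GBP → MXN: 1 ÷ 1.8028 ÷ 11.464 × 0.92650 × 22.307 = 1.000007
Product ≈ 1 (deviation 0.001%, within rounding noise).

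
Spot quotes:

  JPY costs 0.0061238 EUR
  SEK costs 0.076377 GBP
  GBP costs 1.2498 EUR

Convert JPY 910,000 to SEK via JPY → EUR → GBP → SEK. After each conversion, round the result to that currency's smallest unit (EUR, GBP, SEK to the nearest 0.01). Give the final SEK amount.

SEK 58,379.36

JPY 910,000 × 0.0061238 = EUR 5,572.66
EUR 5,572.66 ÷ 1.2498 = GBP 4,458.84
GBP 4,458.84 ÷ 0.076377 = SEK 58,379.36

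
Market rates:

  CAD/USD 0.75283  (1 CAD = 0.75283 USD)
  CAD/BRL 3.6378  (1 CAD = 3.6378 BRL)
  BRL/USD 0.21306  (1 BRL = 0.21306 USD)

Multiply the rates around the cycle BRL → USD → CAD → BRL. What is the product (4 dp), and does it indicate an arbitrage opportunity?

1.0295 (arbitrage exists)

Around BRL → USD → CAD → BRL: 1 × 0.21306 ÷ 0.75283 × 3.6378 = 1.029541
Product > 1; profitable direction is BRL → USD → CAD → BRL.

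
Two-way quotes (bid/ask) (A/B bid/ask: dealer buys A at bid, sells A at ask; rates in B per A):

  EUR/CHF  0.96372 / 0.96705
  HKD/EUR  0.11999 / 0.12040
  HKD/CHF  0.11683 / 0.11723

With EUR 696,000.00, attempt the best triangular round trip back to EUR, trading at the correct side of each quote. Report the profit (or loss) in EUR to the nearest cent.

Net profit: EUR 2,374.22

Best loop EUR → HKD → CHF → EUR:
EUR 696,000.00 ÷ 0.12040 (buy HKD at ask) = HKD 5,780,730.90
HKD 5,780,730.90 × 0.11683 (sell HKD at bid) = CHF 675,362.79
CHF 675,362.79 ÷ 0.96705 (buy EUR at ask) = EUR 698,374.22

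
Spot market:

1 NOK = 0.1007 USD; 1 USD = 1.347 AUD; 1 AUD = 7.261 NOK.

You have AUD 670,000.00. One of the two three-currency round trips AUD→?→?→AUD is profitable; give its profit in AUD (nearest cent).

Profit: AUD 10,269.97

Profitable loop is AUD → USD → NOK → AUD:
AUD 670,000.00 ÷ 1.347 = USD 497,401.63
USD 497,401.63 ÷ 0.1007 = NOK 4,939,440.25
NOK 4,939,440.25 ÷ 7.261 = AUD 680,269.97
Profit = AUD 680,269.97 − AUD 670,000.00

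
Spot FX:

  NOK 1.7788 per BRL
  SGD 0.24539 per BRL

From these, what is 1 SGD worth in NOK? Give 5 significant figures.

1 SGD ÷ 0.24539 = 4.07515 BRL
4.07515 BRL × 1.7788 = 7.24887 NOK

SGD/NOK = 7.2489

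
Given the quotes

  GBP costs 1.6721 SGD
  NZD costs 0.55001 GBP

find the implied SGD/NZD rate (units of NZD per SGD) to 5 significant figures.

SGD/NZD = 1.0873

1 SGD ÷ 1.6721 = 0.59805 GBP
0.59805 GBP ÷ 0.55001 = 1.08734 NZD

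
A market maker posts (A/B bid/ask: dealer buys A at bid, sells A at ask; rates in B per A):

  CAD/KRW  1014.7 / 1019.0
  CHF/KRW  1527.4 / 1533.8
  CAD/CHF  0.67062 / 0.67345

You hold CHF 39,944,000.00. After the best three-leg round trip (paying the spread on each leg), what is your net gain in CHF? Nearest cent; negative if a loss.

Best loop CHF → KRW → CAD → CHF:
CHF 39,944,000.00 × 1527.4 (sell CHF at bid) = KRW 61,010,465,600
KRW 61,010,465,600 ÷ 1019.0 (buy CAD at ask) = CAD 59,872,880.86
CAD 59,872,880.86 × 0.67062 (sell CAD at bid) = CHF 40,151,951.36

Net profit: CHF 207,951.36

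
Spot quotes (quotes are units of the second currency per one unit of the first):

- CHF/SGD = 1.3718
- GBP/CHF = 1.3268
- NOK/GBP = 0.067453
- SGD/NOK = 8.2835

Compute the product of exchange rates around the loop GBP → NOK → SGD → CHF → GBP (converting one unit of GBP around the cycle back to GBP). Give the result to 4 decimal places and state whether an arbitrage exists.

Around GBP → NOK → SGD → CHF → GBP: 1 ÷ 0.067453 ÷ 8.2835 ÷ 1.3718 ÷ 1.3268 = 0.983306
Product < 1; profitable direction is GBP → CHF → SGD → NOK → GBP.

0.9833 (arbitrage exists)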